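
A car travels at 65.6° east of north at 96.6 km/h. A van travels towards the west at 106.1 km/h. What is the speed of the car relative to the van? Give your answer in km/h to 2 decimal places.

198.13 km/h

Taking east as x and north as y: car velocity = (87.972, 39.906) km/h; van velocity = (-106.100, 0.000) km/h.
Velocity of car relative to van = (87.972, 39.906) − (-106.100, 0.000) = (194.072, 39.906) km/h.
Magnitude = |(194.072, 39.906)| = 198.132 km/h.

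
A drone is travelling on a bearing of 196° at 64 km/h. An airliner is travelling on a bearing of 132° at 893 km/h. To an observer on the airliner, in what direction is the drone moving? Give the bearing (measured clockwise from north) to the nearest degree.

Taking east as x and north as y: drone velocity = (-17.641, -61.521) km/h; airliner velocity = (663.628, -597.534) km/h.
Velocity of drone relative to airliner = (-17.641, -61.521) − (663.628, -597.534) = (-681.269, 536.013) km/h.
Bearing = atan2(-681.27, 536.01) = 308.20° clockwise from north.

308°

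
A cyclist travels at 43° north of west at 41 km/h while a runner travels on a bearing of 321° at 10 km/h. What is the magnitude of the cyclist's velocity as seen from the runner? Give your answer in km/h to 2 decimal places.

31.13 km/h

Taking east as x and north as y: cyclist velocity = (-29.986, 27.962) km/h; runner velocity = (-6.293, 7.771) km/h.
Velocity of cyclist relative to runner = (-29.986, 27.962) − (-6.293, 7.771) = (-23.692, 20.190) km/h.
Magnitude = |(-23.692, 20.190)| = 31.128 km/h.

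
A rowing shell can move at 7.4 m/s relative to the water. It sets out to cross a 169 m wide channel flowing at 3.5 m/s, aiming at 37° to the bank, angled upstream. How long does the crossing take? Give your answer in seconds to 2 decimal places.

37.95 s

The component of the rowing shell's velocity perpendicular to the bank is 7.4 × sin 37° = 4.453 m/s.
The flow acts along the bank and has no component across it.
Time = 169 / 4.453 = 37.948 s.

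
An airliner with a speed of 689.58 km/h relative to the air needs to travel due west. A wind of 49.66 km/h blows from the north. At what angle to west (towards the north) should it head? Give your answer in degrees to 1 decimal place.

4.1°

The wind pushes perpendicular to the desired track; the heading must have a component into the wind equal to 49.66 km/h: 689.58 sin θ = 49.66.
sin θ = 0.0720, so θ = 4.130°.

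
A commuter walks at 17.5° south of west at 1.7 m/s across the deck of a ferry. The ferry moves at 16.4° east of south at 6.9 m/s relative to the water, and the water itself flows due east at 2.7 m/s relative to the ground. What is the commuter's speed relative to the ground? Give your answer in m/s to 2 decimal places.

In east/north components (m/s): commuter relative to ferry = (-1.621, -0.511); ferry relative to water = (1.948, -6.619); water relative to ground = (2.700, 0.000).
Sum = (3.027, -7.130) m/s.
Speed = |(3.027, -7.130)| = 7.746 m/s.

7.75 m/s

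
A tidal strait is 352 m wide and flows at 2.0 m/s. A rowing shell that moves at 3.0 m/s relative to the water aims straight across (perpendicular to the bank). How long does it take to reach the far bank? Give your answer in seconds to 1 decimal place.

117.3 s

The component of the rowing shell's velocity perpendicular to the bank is 3.0 m/s.
The flow acts along the bank and has no component across it.
Time = 352 / 3.000 = 117.333 s.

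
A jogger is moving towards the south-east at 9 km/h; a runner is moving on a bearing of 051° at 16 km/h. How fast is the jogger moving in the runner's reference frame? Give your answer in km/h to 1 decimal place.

Taking east as x and north as y: jogger velocity = (6.364, -6.364) km/h; runner velocity = (12.434, 10.069) km/h.
Velocity of jogger relative to runner = (6.364, -6.364) − (12.434, 10.069) = (-6.070, -16.433) km/h.
Magnitude = |(-6.070, -16.433)| = 17.518 km/h.

17.5 km/h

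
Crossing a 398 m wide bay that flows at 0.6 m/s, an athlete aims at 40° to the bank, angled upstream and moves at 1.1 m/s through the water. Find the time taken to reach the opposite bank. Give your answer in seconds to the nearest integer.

563 s

The component of the athlete's velocity perpendicular to the bank is 1.1 × sin 40° = 0.707 m/s.
The current is parallel to the bank, so it does not affect the crossing time.
Time = 398 / 0.707 = 562.889 s.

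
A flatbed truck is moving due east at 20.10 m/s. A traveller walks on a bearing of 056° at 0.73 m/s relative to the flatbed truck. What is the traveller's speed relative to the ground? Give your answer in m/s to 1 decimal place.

20.7 m/s

Taking east as x and north as y: flatbed truck velocity = (20.100, 0.000) m/s; traveller velocity relative to flatbed truck = (0.605, 0.408) m/s.
Velocity relative to ground = (20.100, 0.000) + (0.605, 0.408) = (20.705, 0.408) m/s.
Speed = |(20.705, 0.408)| = 20.709 m/s.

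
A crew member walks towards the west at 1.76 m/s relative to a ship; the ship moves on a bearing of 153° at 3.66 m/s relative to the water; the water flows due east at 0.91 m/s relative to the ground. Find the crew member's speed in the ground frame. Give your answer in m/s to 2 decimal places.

In east/north components (m/s): crew member relative to ship = (-1.760, 0.000); ship relative to water = (1.662, -3.261); water relative to ground = (0.910, 0.000).
Sum = (0.812, -3.261) m/s.
Speed = |(0.812, -3.261)| = 3.361 m/s.

3.36 m/s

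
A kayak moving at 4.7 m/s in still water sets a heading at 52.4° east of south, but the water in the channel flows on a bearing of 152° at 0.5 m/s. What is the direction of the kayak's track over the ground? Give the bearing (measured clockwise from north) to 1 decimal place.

129.9°

Taking east as x and north as y: velocity relative to the water = (3.724, -2.868) m/s; the water relative to ground = (0.235, -0.441) m/s.
Velocity relative to ground = (3.724, -2.868) + (0.235, -0.441) = (3.958, -3.309) m/s.
Bearing = atan2(3.96, -3.31) = 129.89° clockwise from north.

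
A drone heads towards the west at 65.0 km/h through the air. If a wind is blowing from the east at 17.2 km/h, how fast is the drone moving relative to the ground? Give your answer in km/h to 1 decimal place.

82.2 km/h

Taking east as x and north as y: velocity relative to the air = (-65.000, 0.000) km/h; the air relative to ground = (-17.200, 0.000) km/h.
Velocity relative to ground = (-65.000, 0.000) + (-17.200, 0.000) = (-82.200, 0.000) km/h.
Speed = |(-82.200, 0.000)| = 82.200 km/h.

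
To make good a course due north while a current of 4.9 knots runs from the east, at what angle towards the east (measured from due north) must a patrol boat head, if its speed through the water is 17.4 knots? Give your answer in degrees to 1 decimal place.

The current pushes perpendicular to the desired track; the heading must have a component into the current equal to 4.9 knots: 17.4 sin θ = 4.9.
sin θ = 0.2816, so θ = 16.356°.

16.4°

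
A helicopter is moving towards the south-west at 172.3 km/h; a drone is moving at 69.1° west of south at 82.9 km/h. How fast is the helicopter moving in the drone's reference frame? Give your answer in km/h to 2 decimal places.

Taking east as x and north as y: helicopter velocity = (-121.834, -121.834) km/h; drone velocity = (-77.446, -29.574) km/h.
Velocity of helicopter relative to drone = (-121.834, -121.834) − (-77.446, -29.574) = (-44.389, -92.261) km/h.
Magnitude = |(-44.389, -92.261)| = 102.384 km/h.

102.38 km/h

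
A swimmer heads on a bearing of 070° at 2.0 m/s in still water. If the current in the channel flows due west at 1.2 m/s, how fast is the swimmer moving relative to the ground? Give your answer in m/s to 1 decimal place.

Taking east as x and north as y: velocity relative to the water = (1.879, 0.684) m/s; the water relative to ground = (-1.200, 0.000) m/s.
Velocity relative to ground = (1.879, 0.684) + (-1.200, 0.000) = (0.679, 0.684) m/s.
Speed = |(0.679, 0.684)| = 0.964 m/s.

1.0 m/s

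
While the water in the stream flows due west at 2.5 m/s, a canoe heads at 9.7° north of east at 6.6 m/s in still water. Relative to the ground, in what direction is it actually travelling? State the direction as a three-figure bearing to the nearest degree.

Taking east as x and north as y: velocity relative to the water = (6.506, 1.112) m/s; the water relative to ground = (-2.500, 0.000) m/s.
Velocity relative to ground = (6.506, 1.112) + (-2.500, 0.000) = (4.006, 1.112) m/s.
Bearing = atan2(4.01, 1.11) = 74.48° clockwise from north.

074°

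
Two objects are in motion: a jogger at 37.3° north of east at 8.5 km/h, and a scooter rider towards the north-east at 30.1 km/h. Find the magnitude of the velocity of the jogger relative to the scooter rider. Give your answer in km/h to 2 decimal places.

Taking east as x and north as y: jogger velocity = (6.762, 5.151) km/h; scooter rider velocity = (21.284, 21.284) km/h.
Velocity of jogger relative to scooter rider = (6.762, 5.151) − (21.284, 21.284) = (-14.522, -16.133) km/h.
Magnitude = |(-14.522, -16.133)| = 21.707 km/h.

21.71 km/h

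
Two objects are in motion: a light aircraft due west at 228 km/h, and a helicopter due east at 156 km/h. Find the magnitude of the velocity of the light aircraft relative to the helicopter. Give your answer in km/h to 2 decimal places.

Taking east as x and north as y: light aircraft velocity = (-228.000, 0.000) km/h; helicopter velocity = (156.000, 0.000) km/h.
Velocity of light aircraft relative to helicopter = (-228.000, 0.000) − (156.000, 0.000) = (-384.000, 0.000) km/h.
Magnitude = |(-384.000, 0.000)| = 384.000 km/h.

384.00 km/h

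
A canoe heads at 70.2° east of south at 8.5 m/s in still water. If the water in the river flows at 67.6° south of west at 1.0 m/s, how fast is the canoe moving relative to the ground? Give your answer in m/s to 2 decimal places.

8.51 m/s

Taking east as x and north as y: velocity relative to the water = (7.997, -2.879) m/s; the water relative to ground = (-0.381, -0.925) m/s.
Velocity relative to ground = (7.997, -2.879) + (-0.381, -0.925) = (7.616, -3.804) m/s.
Speed = |(7.616, -3.804)| = 8.513 m/s.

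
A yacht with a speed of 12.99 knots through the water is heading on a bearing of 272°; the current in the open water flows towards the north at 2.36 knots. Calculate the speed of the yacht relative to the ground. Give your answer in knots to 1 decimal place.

13.3 knots

Taking east as x and north as y: velocity relative to the water = (-12.982, 0.453) knots; the water relative to ground = (0.000, 2.360) knots.
Velocity relative to ground = (-12.982, 0.453) + (0.000, 2.360) = (-12.982, 2.813) knots.
Speed = |(-12.982, 2.813)| = 13.283 knots.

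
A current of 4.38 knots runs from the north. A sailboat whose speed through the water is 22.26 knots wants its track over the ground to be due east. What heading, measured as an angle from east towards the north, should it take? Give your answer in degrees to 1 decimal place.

11.3°

The current pushes perpendicular to the desired track; the heading must have a component into the current equal to 4.38 knots: 22.26 sin θ = 4.38.
sin θ = 0.1968, so θ = 11.348°.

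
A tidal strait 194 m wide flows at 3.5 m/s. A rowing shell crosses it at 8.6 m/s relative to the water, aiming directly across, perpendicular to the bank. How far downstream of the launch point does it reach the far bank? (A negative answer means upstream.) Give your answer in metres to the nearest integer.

79 m

Perpendicular speed = 8.600 m/s; crossing time = 194 / 8.600 = 22.558 s.
Net downstream speed = 3.500 m/s.
Drift = 3.500 × 22.558 = 78.953 m (downstream).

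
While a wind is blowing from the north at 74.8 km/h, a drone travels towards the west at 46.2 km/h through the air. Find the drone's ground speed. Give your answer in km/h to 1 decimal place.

87.9 km/h

Taking east as x and north as y: velocity relative to the air = (-46.200, 0.000) km/h; the air relative to ground = (0.000, -74.800) km/h.
Velocity relative to ground = (-46.200, 0.000) + (0.000, -74.800) = (-46.200, -74.800) km/h.
Speed = |(-46.200, -74.800)| = 87.917 km/h.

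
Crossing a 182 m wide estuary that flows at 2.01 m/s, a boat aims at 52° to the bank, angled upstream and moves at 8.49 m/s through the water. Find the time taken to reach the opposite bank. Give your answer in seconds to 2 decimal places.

The component of the boat's velocity perpendicular to the bank is 8.49 × sin 52° = 6.690 m/s.
The current is parallel to the bank, so it does not affect the crossing time.
Time = 182 / 6.690 = 27.204 s.

27.20 s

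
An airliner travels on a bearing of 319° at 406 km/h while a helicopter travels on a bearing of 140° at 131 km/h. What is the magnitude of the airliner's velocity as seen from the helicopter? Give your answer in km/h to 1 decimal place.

Taking east as x and north as y: airliner velocity = (-266.360, 306.412) km/h; helicopter velocity = (84.205, -100.352) km/h.
Velocity of airliner relative to helicopter = (-266.360, 306.412) − (84.205, -100.352) = (-350.565, 406.764) km/h.
Magnitude = |(-350.565, 406.764)| = 536.985 km/h.

537.0 km/h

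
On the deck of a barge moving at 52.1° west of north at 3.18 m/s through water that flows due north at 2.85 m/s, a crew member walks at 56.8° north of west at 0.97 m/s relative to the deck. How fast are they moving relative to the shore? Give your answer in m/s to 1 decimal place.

In east/north components (m/s): crew member relative to barge = (-0.531, 0.812); barge relative to water = (-2.509, 1.953); water relative to ground = (0.000, 2.850).
Sum = (-3.040, 5.615) m/s.
Speed = |(-3.040, 5.615)| = 6.385 m/s.

6.4 m/s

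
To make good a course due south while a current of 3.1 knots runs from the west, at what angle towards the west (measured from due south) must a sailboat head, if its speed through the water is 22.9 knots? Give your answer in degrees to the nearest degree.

The current pushes perpendicular to the desired track; the heading must have a component into the current equal to 3.1 knots: 22.9 sin θ = 3.1.
sin θ = 0.1354, so θ = 7.780°.

8°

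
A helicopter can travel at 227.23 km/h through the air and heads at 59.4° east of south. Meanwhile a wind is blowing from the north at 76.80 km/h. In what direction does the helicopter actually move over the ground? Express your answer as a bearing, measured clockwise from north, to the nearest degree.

135°

Taking east as x and north as y: velocity relative to the air = (195.586, -115.669) km/h; the air relative to ground = (0.000, -76.800) km/h.
Velocity relative to ground = (195.586, -115.669) + (0.000, -76.800) = (195.586, -192.469) km/h.
Bearing = atan2(195.59, -192.47) = 134.54° clockwise from north.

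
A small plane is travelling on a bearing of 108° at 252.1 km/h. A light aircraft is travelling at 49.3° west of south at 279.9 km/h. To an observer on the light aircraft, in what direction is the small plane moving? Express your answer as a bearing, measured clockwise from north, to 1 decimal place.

077.0°

Taking east as x and north as y: small plane velocity = (239.761, -77.903) km/h; light aircraft velocity = (-212.202, -182.522) km/h.
Velocity of small plane relative to light aircraft = (239.761, -77.903) − (-212.202, -182.522) = (451.963, 104.619) km/h.
Bearing = atan2(451.96, 104.62) = 76.97° clockwise from north.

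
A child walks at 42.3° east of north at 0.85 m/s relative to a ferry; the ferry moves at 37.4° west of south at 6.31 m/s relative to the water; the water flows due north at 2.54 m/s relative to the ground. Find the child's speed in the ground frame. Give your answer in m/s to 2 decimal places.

3.75 m/s

In east/north components (m/s): child relative to ferry = (0.572, 0.629); ferry relative to water = (-3.833, -5.013); water relative to ground = (0.000, 2.540).
Sum = (-3.260, -1.844) m/s.
Speed = |(-3.260, -1.844)| = 3.746 m/s.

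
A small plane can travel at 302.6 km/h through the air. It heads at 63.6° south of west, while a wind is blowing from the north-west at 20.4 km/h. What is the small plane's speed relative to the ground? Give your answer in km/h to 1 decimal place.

309.7 km/h

Taking east as x and north as y: velocity relative to the air = (-134.547, -271.042) km/h; the air relative to ground = (14.425, -14.425) km/h.
Velocity relative to ground = (-134.547, -271.042) + (14.425, -14.425) = (-120.122, -285.467) km/h.
Speed = |(-120.122, -285.467)| = 309.711 km/h.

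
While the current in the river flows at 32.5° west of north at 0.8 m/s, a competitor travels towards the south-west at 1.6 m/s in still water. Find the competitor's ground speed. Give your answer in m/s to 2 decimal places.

1.63 m/s

Taking east as x and north as y: velocity relative to the water = (-1.131, -1.131) m/s; the water relative to ground = (-0.430, 0.675) m/s.
Velocity relative to ground = (-1.131, -1.131) + (-0.430, 0.675) = (-1.561, -0.457) m/s.
Speed = |(-1.561, -0.457)| = 1.627 m/s.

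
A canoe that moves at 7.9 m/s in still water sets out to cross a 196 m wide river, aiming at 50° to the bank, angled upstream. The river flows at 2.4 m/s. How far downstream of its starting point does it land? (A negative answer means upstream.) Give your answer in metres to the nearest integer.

Perpendicular speed = 6.052 m/s; crossing time = 196 / 6.052 = 32.387 s.
Net downstream speed = -2.678 m/s.
Drift = -2.678 × 32.387 = -86.734 m (upstream).

-87 m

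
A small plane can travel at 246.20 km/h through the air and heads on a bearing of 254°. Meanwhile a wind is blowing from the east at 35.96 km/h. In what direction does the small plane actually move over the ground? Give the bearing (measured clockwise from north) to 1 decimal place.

Taking east as x and north as y: velocity relative to the air = (-236.663, -67.862) km/h; the air relative to ground = (-35.960, 0.000) km/h.
Velocity relative to ground = (-236.663, -67.862) + (-35.960, 0.000) = (-272.623, -67.862) km/h.
Bearing = atan2(-272.62, -67.86) = 256.02° clockwise from north.

256.0°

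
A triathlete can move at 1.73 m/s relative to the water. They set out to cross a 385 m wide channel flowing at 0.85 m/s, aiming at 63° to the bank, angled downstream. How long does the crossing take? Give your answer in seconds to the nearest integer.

The component of the triathlete's velocity perpendicular to the bank is 1.73 × sin 63° = 1.541 m/s.
The current is parallel to the bank, so it does not affect the crossing time.
Time = 385 / 1.541 = 249.766 s.

250 s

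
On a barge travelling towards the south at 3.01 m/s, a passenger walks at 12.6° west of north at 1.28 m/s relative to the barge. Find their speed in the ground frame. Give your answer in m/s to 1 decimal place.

Taking east as x and north as y: barge velocity = (0.000, -3.010) m/s; passenger velocity relative to barge = (-0.279, 1.249) m/s.
Velocity relative to ground = (0.000, -3.010) + (-0.279, 1.249) = (-0.279, -1.761) m/s.
Speed = |(-0.279, -1.761)| = 1.783 m/s.

1.8 m/s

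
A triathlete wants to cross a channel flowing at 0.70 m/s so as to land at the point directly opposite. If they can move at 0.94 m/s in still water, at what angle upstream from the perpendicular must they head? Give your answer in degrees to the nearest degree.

To cancel the current, the upstream component of the triathlete's velocity must equal the flow: 0.94 sin θ = 0.70.
sin θ = 0.70 / 0.94 = 0.7447.
θ = arcsin(0.7447) = 48.132°.

48°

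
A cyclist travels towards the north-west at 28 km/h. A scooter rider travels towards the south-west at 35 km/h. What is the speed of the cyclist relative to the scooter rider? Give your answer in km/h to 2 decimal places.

Taking east as x and north as y: cyclist velocity = (-19.799, 19.799) km/h; scooter rider velocity = (-24.749, -24.749) km/h.
Velocity of cyclist relative to scooter rider = (-19.799, 19.799) − (-24.749, -24.749) = (4.950, 44.548) km/h.
Magnitude = |(4.950, 44.548)| = 44.822 km/h.

44.82 km/h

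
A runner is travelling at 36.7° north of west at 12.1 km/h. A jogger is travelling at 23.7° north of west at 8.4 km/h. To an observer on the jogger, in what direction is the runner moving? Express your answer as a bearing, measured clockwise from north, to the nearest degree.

Taking east as x and north as y: runner velocity = (-9.701, 7.231) km/h; jogger velocity = (-7.692, 3.376) km/h.
Velocity of runner relative to jogger = (-9.701, 7.231) − (-7.692, 3.376) = (-2.010, 3.855) km/h.
Bearing = atan2(-2.01, 3.85) = 332.46° clockwise from north.

332°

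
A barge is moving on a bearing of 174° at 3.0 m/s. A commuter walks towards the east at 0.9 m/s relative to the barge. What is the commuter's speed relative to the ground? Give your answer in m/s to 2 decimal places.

3.22 m/s

Taking east as x and north as y: barge velocity = (0.314, -2.984) m/s; commuter velocity relative to barge = (0.900, 0.000) m/s.
Velocity relative to ground = (0.314, -2.984) + (0.900, 0.000) = (1.214, -2.984) m/s.
Speed = |(1.214, -2.984)| = 3.221 m/s.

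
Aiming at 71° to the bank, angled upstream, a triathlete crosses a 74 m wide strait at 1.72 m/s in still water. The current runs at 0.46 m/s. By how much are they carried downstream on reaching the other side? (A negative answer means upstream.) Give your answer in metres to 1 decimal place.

-4.5 m

Perpendicular speed = 1.626 m/s; crossing time = 74 / 1.626 = 45.502 s.
Net downstream speed = -0.100 m/s.
Drift = -0.100 × 45.502 = -4.549 m (upstream).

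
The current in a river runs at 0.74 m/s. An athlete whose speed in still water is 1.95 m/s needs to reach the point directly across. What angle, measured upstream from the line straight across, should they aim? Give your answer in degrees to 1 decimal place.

22.3°

To cancel the current, the upstream component of the athlete's velocity must equal the flow: 1.95 sin θ = 0.74.
sin θ = 0.74 / 1.95 = 0.3795.
θ = arcsin(0.3795) = 22.302°.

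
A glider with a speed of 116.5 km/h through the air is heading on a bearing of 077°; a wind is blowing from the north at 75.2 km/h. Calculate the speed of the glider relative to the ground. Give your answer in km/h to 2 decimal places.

Taking east as x and north as y: velocity relative to the air = (113.514, 26.207) km/h; the air relative to ground = (0.000, -75.200) km/h.
Velocity relative to ground = (113.514, 26.207) + (0.000, -75.200) = (113.514, -48.993) km/h.
Speed = |(113.514, -48.993)| = 123.636 km/h.

123.64 km/h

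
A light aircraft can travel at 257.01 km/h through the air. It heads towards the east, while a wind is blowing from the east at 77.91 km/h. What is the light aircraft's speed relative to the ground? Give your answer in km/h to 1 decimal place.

Taking east as x and north as y: velocity relative to the air = (257.010, 0.000) km/h; the air relative to ground = (-77.910, 0.000) km/h.
Velocity relative to ground = (257.010, 0.000) + (-77.910, 0.000) = (179.100, 0.000) km/h.
Speed = |(179.100, 0.000)| = 179.100 km/h.

179.1 km/h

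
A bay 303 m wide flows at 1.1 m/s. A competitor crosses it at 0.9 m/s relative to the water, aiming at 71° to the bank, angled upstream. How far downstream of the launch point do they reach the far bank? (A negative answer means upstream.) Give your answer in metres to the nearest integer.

287 m

Perpendicular speed = 0.851 m/s; crossing time = 303 / 0.851 = 356.066 s.
Net downstream speed = 0.807 m/s.
Drift = 0.807 × 356.066 = 287.341 m (downstream).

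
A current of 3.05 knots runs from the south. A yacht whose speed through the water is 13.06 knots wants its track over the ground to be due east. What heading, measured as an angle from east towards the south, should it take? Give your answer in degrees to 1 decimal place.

13.5°

The current pushes perpendicular to the desired track; the heading must have a component into the current equal to 3.05 knots: 13.06 sin θ = 3.05.
sin θ = 0.2335, so θ = 13.505°.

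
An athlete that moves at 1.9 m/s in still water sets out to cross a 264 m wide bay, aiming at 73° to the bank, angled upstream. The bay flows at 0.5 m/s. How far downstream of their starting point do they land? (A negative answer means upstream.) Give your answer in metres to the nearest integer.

Perpendicular speed = 1.817 m/s; crossing time = 264 / 1.817 = 145.296 s.
Net downstream speed = -0.056 m/s.
Drift = -0.056 × 145.296 = -8.065 m (upstream).

-8 m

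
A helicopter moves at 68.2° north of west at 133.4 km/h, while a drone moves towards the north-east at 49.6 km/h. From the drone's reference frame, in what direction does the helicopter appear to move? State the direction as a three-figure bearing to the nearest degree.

Taking east as x and north as y: helicopter velocity = (-49.540, 123.860) km/h; drone velocity = (35.072, 35.072) km/h.
Velocity of helicopter relative to drone = (-49.540, 123.860) − (35.072, 35.072) = (-84.613, 88.788) km/h.
Bearing = atan2(-84.61, 88.79) = 316.38° clockwise from north.

316°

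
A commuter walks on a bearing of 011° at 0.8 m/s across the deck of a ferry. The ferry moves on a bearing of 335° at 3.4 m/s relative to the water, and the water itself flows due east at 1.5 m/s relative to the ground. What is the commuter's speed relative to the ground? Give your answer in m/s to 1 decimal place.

In east/north components (m/s): commuter relative to ferry = (0.153, 0.785); ferry relative to water = (-1.437, 3.081); water relative to ground = (1.500, 0.000).
Sum = (0.216, 3.867) m/s.
Speed = |(0.216, 3.867)| = 3.873 m/s.

3.9 m/s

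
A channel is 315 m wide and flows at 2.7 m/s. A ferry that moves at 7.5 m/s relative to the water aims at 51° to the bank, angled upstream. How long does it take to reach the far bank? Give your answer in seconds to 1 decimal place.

The component of the ferry's velocity perpendicular to the bank is 7.5 × sin 51° = 5.829 m/s.
The current is parallel to the bank, so it does not affect the crossing time.
Time = 315 / 5.829 = 54.044 s.

54.0 s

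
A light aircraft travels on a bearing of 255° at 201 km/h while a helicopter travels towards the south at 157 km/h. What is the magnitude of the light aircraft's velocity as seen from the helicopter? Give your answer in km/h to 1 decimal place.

Taking east as x and north as y: light aircraft velocity = (-194.151, -52.023) km/h; helicopter velocity = (0.000, -157.000) km/h.
Velocity of light aircraft relative to helicopter = (-194.151, -52.023) − (0.000, -157.000) = (-194.151, 104.977) km/h.
Magnitude = |(-194.151, 104.977)| = 220.715 km/h.

220.7 km/h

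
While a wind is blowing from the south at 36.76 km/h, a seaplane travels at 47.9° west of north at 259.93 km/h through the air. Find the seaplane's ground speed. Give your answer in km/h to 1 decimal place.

Taking east as x and north as y: velocity relative to the air = (-192.862, 174.264) km/h; the air relative to ground = (0.000, 36.760) km/h.
Velocity relative to ground = (-192.862, 174.264) + (0.000, 36.760) = (-192.862, 211.024) km/h.
Speed = |(-192.862, 211.024)| = 285.879 km/h.

285.9 km/h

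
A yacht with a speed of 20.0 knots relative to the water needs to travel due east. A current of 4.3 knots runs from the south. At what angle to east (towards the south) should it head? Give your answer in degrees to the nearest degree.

The current pushes perpendicular to the desired track; the heading must have a component into the current equal to 4.3 knots: 20.0 sin θ = 4.3.
sin θ = 0.2150, so θ = 12.416°.

12°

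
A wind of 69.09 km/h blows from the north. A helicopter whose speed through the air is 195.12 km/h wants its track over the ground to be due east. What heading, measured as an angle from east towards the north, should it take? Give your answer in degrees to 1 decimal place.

20.7°

The wind pushes perpendicular to the desired track; the heading must have a component into the wind equal to 69.09 km/h: 195.12 sin θ = 69.09.
sin θ = 0.3541, so θ = 20.738°.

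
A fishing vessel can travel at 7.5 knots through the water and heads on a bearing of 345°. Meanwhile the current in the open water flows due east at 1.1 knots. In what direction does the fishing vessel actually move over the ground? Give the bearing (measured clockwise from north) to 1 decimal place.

353.4°

Taking east as x and north as y: velocity relative to the water = (-1.941, 7.244) knots; the water relative to ground = (1.100, 0.000) knots.
Velocity relative to ground = (-1.941, 7.244) + (1.100, 0.000) = (-0.841, 7.244) knots.
Bearing = atan2(-0.84, 7.24) = 353.38° clockwise from north.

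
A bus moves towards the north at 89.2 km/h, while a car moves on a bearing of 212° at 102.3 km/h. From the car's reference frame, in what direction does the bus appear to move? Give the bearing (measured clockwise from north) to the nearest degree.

017°

Taking east as x and north as y: bus velocity = (0.000, 89.200) km/h; car velocity = (-54.211, -86.755) km/h.
Velocity of bus relative to car = (0.000, 89.200) − (-54.211, -86.755) = (54.211, 175.955) km/h.
Bearing = atan2(54.21, 175.96) = 17.12° clockwise from north.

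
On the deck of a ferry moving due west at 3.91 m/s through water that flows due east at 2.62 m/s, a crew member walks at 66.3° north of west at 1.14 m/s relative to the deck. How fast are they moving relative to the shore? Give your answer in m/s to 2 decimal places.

In east/north components (m/s): crew member relative to ferry = (-0.458, 1.044); ferry relative to water = (-3.910, 0.000); water relative to ground = (2.620, 0.000).
Sum = (-1.748, 1.044) m/s.
Speed = |(-1.748, 1.044)| = 2.036 m/s.

2.04 m/s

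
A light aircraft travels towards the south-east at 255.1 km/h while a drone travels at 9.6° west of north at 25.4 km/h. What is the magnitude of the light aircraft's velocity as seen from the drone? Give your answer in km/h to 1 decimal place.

276.2 km/h

Taking east as x and north as y: light aircraft velocity = (180.383, -180.383) km/h; drone velocity = (-4.236, 25.044) km/h.
Velocity of light aircraft relative to drone = (180.383, -180.383) − (-4.236, 25.044) = (184.619, -205.427) km/h.
Magnitude = |(184.619, -205.427)| = 276.196 km/h.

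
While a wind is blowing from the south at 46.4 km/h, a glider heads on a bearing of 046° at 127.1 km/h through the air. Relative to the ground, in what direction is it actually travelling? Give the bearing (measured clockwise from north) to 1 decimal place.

034.2°

Taking east as x and north as y: velocity relative to the air = (91.428, 88.291) km/h; the air relative to ground = (0.000, 46.400) km/h.
Velocity relative to ground = (91.428, 88.291) + (0.000, 46.400) = (91.428, 134.691) km/h.
Bearing = atan2(91.43, 134.69) = 34.17° clockwise from north.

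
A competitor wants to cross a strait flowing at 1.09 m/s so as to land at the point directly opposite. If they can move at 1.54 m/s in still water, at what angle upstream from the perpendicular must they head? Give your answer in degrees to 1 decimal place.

45.1°

To cancel the current, the upstream component of the competitor's velocity must equal the flow: 1.54 sin θ = 1.09.
sin θ = 1.09 / 1.54 = 0.7078.
θ = arcsin(0.7078) = 45.056°.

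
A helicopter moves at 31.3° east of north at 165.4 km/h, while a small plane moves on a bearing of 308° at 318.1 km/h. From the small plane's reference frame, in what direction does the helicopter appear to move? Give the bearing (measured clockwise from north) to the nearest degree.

Taking east as x and north as y: helicopter velocity = (85.928, 141.327) km/h; small plane velocity = (-250.666, 195.842) km/h.
Velocity of helicopter relative to small plane = (85.928, 141.327) − (-250.666, 195.842) = (336.595, -54.514) km/h.
Bearing = atan2(336.59, -54.51) = 99.20° clockwise from north.

099°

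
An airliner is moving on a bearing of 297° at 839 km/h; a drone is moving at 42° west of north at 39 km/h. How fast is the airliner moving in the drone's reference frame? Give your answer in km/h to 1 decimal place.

Taking east as x and north as y: airliner velocity = (-747.554, 380.898) km/h; drone velocity = (-26.096, 28.983) km/h.
Velocity of airliner relative to drone = (-747.554, 380.898) − (-26.096, 28.983) = (-721.458, 351.915) km/h.
Magnitude = |(-721.458, 351.915)| = 802.712 km/h.

802.7 km/h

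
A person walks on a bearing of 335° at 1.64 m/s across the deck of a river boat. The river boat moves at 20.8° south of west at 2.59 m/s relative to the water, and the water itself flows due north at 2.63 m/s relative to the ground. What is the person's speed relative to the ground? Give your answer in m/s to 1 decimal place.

In east/north components (m/s): person relative to river boat = (-0.693, 1.486); river boat relative to water = (-2.421, -0.920); water relative to ground = (0.000, 2.630).
Sum = (-3.114, 3.197) m/s.
Speed = |(-3.114, 3.197)| = 4.463 m/s.

4.5 m/s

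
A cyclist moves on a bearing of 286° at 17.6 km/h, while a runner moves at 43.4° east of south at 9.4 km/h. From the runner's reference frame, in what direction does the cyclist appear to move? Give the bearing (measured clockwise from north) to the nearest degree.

Taking east as x and north as y: cyclist velocity = (-16.918, 4.851) km/h; runner velocity = (6.459, -6.830) km/h.
Velocity of cyclist relative to runner = (-16.918, 4.851) − (6.459, -6.830) = (-23.377, 11.681) km/h.
Bearing = atan2(-23.38, 11.68) = 296.55° clockwise from north.

297°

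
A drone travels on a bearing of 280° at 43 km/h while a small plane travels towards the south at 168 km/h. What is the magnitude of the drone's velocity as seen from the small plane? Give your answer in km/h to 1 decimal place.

Taking east as x and north as y: drone velocity = (-42.347, 7.467) km/h; small plane velocity = (0.000, -168.000) km/h.
Velocity of drone relative to small plane = (-42.347, 7.467) − (0.000, -168.000) = (-42.347, 175.467) km/h.
Magnitude = |(-42.347, 175.467)| = 180.504 km/h.

180.5 km/h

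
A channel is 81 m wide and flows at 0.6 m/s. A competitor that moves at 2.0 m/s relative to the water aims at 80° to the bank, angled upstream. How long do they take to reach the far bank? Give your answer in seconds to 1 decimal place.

The component of the competitor's velocity perpendicular to the bank is 2.0 × sin 80° = 1.970 m/s.
Only the cross-stream component determines the crossing time; the current contributes nothing perpendicular to the bank.
Time = 81 / 1.970 = 41.125 s.

41.1 s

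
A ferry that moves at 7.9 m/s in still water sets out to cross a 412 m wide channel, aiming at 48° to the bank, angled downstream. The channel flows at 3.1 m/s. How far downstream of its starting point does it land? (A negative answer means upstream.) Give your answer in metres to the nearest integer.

589 m

Perpendicular speed = 5.871 m/s; crossing time = 412 / 5.871 = 70.177 s.
Net downstream speed = 8.386 m/s.
Drift = 8.386 × 70.177 = 588.516 m (downstream).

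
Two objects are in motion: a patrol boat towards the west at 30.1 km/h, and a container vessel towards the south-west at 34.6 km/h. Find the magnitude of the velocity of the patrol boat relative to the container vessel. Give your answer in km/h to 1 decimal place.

25.1 km/h

Taking east as x and north as y: patrol boat velocity = (-30.100, 0.000) km/h; container vessel velocity = (-24.466, -24.466) km/h.
Velocity of patrol boat relative to container vessel = (-30.100, 0.000) − (-24.466, -24.466) = (-5.634, 24.466) km/h.
Magnitude = |(-5.634, 24.466)| = 25.106 km/h.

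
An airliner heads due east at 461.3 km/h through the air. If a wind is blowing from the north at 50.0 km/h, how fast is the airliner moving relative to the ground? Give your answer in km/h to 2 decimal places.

Taking east as x and north as y: velocity relative to the air = (461.300, 0.000) km/h; the air relative to ground = (0.000, -50.000) km/h.
Velocity relative to ground = (461.300, 0.000) + (0.000, -50.000) = (461.300, -50.000) km/h.
Speed = |(461.300, -50.000)| = 464.002 km/h.

464.00 km/h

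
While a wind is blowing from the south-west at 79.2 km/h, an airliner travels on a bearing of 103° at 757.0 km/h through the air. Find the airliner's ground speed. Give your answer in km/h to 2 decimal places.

801.79 km/h

Taking east as x and north as y: velocity relative to the air = (737.598, -170.288) km/h; the air relative to ground = (56.003, 56.003) km/h.
Velocity relative to ground = (737.598, -170.288) + (56.003, 56.003) = (793.601, -114.285) km/h.
Speed = |(793.601, -114.285)| = 801.788 km/h.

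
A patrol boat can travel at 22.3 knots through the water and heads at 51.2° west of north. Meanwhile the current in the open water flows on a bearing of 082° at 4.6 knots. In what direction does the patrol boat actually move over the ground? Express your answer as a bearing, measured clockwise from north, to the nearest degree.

Taking east as x and north as y: velocity relative to the water = (-17.379, 13.973) knots; the water relative to ground = (4.555, 0.640) knots.
Velocity relative to ground = (-17.379, 13.973) + (4.555, 0.640) = (-12.824, 14.613) knots.
Bearing = atan2(-12.82, 14.61) = 318.73° clockwise from north.

319°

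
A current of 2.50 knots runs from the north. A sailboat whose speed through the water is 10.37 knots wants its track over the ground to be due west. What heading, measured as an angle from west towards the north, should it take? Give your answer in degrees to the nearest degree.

14°

The current pushes perpendicular to the desired track; the heading must have a component into the current equal to 2.50 knots: 10.37 sin θ = 2.50.
sin θ = 0.2411, so θ = 13.950°.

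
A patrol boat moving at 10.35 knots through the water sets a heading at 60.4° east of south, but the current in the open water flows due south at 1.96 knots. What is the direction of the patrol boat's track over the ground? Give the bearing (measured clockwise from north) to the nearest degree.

128°

Taking east as x and north as y: velocity relative to the water = (8.999, -5.112) knots; the water relative to ground = (0.000, -1.960) knots.
Velocity relative to ground = (8.999, -5.112) + (0.000, -1.960) = (8.999, -7.072) knots.
Bearing = atan2(9.00, -7.07) = 128.16° clockwise from north.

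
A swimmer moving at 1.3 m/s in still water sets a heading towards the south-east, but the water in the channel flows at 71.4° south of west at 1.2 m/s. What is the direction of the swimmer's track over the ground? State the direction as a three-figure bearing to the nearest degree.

165°

Taking east as x and north as y: velocity relative to the water = (0.919, -0.919) m/s; the water relative to ground = (-0.383, -1.137) m/s.
Velocity relative to ground = (0.919, -0.919) + (-0.383, -1.137) = (0.536, -2.057) m/s.
Bearing = atan2(0.54, -2.06) = 165.38° clockwise from north.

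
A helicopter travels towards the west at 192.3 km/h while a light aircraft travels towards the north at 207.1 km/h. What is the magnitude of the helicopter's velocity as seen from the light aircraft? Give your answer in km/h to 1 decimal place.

282.6 km/h

Taking east as x and north as y: helicopter velocity = (-192.300, 0.000) km/h; light aircraft velocity = (0.000, 207.100) km/h.
Velocity of helicopter relative to light aircraft = (-192.300, 0.000) − (0.000, 207.100) = (-192.300, -207.100) km/h.
Magnitude = |(-192.300, -207.100)| = 282.612 km/h.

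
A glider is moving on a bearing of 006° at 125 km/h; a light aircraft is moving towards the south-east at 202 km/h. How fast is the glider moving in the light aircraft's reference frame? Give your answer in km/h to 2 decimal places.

Taking east as x and north as y: glider velocity = (13.066, 124.315) km/h; light aircraft velocity = (142.836, -142.836) km/h.
Velocity of glider relative to light aircraft = (13.066, 124.315) − (142.836, -142.836) = (-129.770, 267.151) km/h.
Magnitude = |(-129.770, 267.151)| = 297.001 km/h.

297.00 km/h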